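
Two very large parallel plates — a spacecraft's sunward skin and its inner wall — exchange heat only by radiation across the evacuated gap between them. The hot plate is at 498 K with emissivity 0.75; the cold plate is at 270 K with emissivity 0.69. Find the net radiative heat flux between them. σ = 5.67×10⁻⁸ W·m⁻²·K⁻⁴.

q ≈ 1790 W/m²

For two infinite grey parallel plates, q = σ(T₁⁴ − T₂⁴)/(1/ε₁ + 1/ε₂ − 1).
T₁⁴ − T₂⁴ = 6.151×10¹⁰ − 5.314×10⁹ = 5.619×10¹⁰ K⁴.
1/ε₁ + 1/ε₂ − 1 = 1.333 + 1.449 − 1 = 1.783.
q = 5.67×10⁻⁸ × 5.619×10¹⁰ / 1.783.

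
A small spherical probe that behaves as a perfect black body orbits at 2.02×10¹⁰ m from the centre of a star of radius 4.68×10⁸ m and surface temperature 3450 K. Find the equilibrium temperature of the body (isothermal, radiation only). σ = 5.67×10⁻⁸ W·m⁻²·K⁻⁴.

The star's surface emits σT_*⁴; at distance d the flux is S = σT_*⁴(R_*/d)².
S = 5.67×10⁻⁸·(3450)⁴·(4.68×10⁸/2.02×10¹⁰)² = 4312 W/m².
For an isothermal sphere T⁴ = (1−a)S/(4σ) = 1.901×10¹⁰ K⁴.

T ≈ 371 K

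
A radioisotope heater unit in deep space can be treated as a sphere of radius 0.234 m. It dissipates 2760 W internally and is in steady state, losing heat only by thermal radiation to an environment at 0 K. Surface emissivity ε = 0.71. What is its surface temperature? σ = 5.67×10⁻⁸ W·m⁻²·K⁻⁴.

Steady state: internal power = radiated power, P = εσA T⁴.
Radiating area A = 4πr² = 0.6881 m².
T⁴ = P/(εσA) = 2760/(0.71·5.67×10⁻⁸·0.6881) = 9.964×10¹⁰ K⁴.
T = (9.964×10¹⁰)^(1/4).

T ≈ 562 K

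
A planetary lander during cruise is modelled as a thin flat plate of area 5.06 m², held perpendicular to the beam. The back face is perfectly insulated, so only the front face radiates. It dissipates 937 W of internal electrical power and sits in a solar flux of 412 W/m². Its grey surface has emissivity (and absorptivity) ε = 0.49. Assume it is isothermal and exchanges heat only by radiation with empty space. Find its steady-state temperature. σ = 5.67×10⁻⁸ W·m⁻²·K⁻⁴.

At steady state, absorbed solar power + internal power = radiated power.
Absorbed: α·S·A_cross = 0.49·412·5.060 = 1022 W (cross-section A).
Total input = 1022 + 937 = 1959 W.
Radiated: εσ·A_surf·T⁴ with A_surf = A = 5.060 m².
T⁴ = 1959/(0.49·5.67×10⁻⁸·5.060) = 1.393×10¹⁰ K⁴.

T ≈ 344 K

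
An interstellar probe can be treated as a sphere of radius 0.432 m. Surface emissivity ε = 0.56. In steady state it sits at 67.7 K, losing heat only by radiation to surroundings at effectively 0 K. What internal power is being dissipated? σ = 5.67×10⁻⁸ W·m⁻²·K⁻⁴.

Steady state: P = εσA T⁴.
A = 4πr² = 2.345 m²; T⁴ = (67.7)⁴ = 2.101×10⁷ K⁴.
P = 0.56 × 5.67×10⁻⁸ × 2.345 × 2.101×10⁷.

P ≈ 1.56 W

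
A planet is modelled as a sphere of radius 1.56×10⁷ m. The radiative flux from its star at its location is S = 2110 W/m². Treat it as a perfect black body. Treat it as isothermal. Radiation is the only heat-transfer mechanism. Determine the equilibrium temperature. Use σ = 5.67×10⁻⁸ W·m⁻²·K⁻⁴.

At equilibrium, absorbed power = emitted power.
Absorbing cross-section = πr² = 7.645×10¹⁴ m²; emitting surface = 4πr² = 3.058×10¹⁵ m² (ratio 4).
S·A_cross = εσ·A_surf·T⁴  ⇒  T⁴ = S/(4σ).
T⁴ = 1.00·2110/(4·5.67×10⁻⁸) = 9.303×10⁹ K⁴.
T = (9.303×10⁹)^(1/4).

T ≈ 311 K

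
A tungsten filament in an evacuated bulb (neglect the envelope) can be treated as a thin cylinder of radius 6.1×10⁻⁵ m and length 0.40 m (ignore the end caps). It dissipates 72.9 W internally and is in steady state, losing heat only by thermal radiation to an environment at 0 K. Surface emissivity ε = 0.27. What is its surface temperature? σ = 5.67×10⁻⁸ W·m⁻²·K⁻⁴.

Steady state: internal power = radiated power, P = εσA T⁴.
Radiating area A = 2πrL = 1.533×10⁻⁴ m².
T⁴ = P/(εσA) = 72.9/(0.27·5.67×10⁻⁸·1.533×10⁻⁴) = 3.106×10¹³ K⁴.
T = (3.106×10¹³)^(1/4).

T ≈ 2360 K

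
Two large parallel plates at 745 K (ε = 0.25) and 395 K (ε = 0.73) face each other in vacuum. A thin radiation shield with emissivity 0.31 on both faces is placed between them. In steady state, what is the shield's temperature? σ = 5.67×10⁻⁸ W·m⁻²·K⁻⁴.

T_s ≈ 598 K

In steady state the net flux on the hot side equals that on the cold side.
σ(T₁⁴−T_s⁴)/D₁ = σ(T_s⁴−T₂⁴)/D₂, with D₁ = 1/ε₁+1/ε_s−1 = 6.226, D₂ = 1/ε_s+1/ε₂−1 = 3.596.
Solve for T_s⁴: T_s⁴ = (D₂·T₁⁴ + D₁·T₂⁴)/(D₁+D₂) = 1.282×10¹¹ K⁴.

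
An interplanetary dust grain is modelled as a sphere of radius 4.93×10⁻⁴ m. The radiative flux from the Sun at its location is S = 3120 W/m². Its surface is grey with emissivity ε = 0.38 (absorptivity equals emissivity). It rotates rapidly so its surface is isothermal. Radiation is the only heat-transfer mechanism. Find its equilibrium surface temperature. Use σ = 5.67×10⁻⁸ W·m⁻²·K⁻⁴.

T ≈ 342 K

At equilibrium, absorbed power = emitted power.
Absorbing cross-section = πr² = 7.636×10⁻⁷ m²; emitting surface = 4πr² = 3.054×10⁻⁶ m² (ratio 4).
εS·A_cross = εσ·A_surf·T⁴  ⇒  T⁴ = S/(4σ)   (ε cancels).
T⁴ = 3120/(4·5.67×10⁻⁸) = 1.376×10¹⁰ K⁴.
T = (1.376×10¹⁰)^(1/4).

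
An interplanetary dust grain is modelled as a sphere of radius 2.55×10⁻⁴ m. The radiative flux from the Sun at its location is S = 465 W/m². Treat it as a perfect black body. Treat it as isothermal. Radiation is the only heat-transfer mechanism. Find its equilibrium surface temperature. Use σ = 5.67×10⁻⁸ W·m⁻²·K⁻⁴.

T ≈ 213 K

At equilibrium, absorbed power = emitted power.
Absorbing cross-section = πr² = 2.043×10⁻⁷ m²; emitting surface = 4πr² = 8.171×10⁻⁷ m² (ratio 4).
S·A_cross = εσ·A_surf·T⁴  ⇒  T⁴ = S/(4σ).
T⁴ = 1.00·465/(4·5.67×10⁻⁸) = 2.050×10⁹ K⁴.
T = (2.050×10⁹)^(1/4).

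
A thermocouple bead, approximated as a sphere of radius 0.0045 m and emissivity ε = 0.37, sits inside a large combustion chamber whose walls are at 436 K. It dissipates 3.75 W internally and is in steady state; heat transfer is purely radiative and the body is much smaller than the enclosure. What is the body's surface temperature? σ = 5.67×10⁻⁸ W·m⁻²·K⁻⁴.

T ≈ 927 K

For a small grey body in a large enclosure, net radiated power = εσA(T⁴ − T_w⁴).
Steady state: P = εσA(T⁴ − T_w⁴) with A = 4πr² = 2.545×10⁻⁴ m².
T⁴ = P/(εσA) + T_w⁴ = 3.75/(0.37·5.67×10⁻⁸·2.545×10⁻⁴) + (436)⁴
    = 7.024×10¹¹ + 3.614×10¹⁰ = 7.386×10¹¹ K⁴.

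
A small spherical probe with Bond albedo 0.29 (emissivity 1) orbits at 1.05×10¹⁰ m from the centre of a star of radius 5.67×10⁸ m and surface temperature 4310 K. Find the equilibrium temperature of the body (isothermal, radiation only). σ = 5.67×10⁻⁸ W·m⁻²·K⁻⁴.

T ≈ 650 K

The star's surface emits σT_*⁴; at distance d the flux is S = σT_*⁴(R_*/d)².
S = 5.67×10⁻⁸·(4310)⁴·(5.67×10⁸/1.05×10¹⁰)² = 57050 W/m².
For an isothermal sphere T⁴ = (1−a)S/(4σ) = 1.786×10¹¹ K⁴.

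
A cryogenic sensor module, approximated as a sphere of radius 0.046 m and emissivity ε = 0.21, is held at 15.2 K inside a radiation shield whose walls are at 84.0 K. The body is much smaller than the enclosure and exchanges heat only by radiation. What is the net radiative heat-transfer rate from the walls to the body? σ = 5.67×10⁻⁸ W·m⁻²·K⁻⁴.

P_net ≈ 0.0157 W

For a small grey body in a large enclosure: P_net = εσA(T_body⁴ − T_wall⁴).
A = 4πr² = 0.02659 m²; T_body⁴ − T_wall⁴ = 53380 − 4.979×10⁷ = -4.973×10⁷ K⁴.
|P_net| = 0.21·5.67×10⁻⁸·0.02659·4.973×10⁷.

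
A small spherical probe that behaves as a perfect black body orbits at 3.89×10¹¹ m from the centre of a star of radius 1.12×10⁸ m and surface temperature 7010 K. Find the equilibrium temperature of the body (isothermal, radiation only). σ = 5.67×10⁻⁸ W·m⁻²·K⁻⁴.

The star's surface emits σT_*⁴; at distance d the flux is S = σT_*⁴(R_*/d)².
S = 5.67×10⁻⁸·(7010)⁴·(1.12×10⁸/3.89×10¹¹)² = 11.35 W/m².
For an isothermal sphere T⁴ = (1−a)S/(4σ) = 5.004×10⁷ K⁴.

T ≈ 84.1 K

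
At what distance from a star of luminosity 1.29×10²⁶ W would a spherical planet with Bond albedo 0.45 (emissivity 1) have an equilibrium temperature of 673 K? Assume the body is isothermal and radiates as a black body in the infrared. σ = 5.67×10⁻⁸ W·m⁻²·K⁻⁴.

d ≈ 1.10×10¹⁰ m

For an isothermal black-emitting sphere, (1−a)S·πr² = σ·4πr²·T⁴ ⇒ S = 4σT⁴/(1−a).
S = 4·5.67×10⁻⁸·(673)⁴/0.550 = 84590 W/m².
Flux falls as S = L/(4πd²), so d = √(L/(4πS)) = √(1.29×10²⁶/(4π·84590)).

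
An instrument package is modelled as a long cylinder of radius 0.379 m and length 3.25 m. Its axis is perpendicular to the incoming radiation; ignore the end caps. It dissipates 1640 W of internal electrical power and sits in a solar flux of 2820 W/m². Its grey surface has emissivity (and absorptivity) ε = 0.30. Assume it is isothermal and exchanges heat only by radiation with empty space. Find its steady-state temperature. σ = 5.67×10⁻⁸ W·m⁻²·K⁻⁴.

T ≈ 410 K

At steady state, absorbed solar power + internal power = radiated power.
Absorbed: α·S·A_cross = 0.30·2820·2.463 = 2084 W (cross-section 2rL).
Total input = 2084 + 1640 = 3724 W.
Radiated: εσ·A_surf·T⁴ with A_surf = 2πrL = 7.739 m².
T⁴ = 3724/(0.30·5.67×10⁻⁸·7.739) = 2.829×10¹⁰ K⁴.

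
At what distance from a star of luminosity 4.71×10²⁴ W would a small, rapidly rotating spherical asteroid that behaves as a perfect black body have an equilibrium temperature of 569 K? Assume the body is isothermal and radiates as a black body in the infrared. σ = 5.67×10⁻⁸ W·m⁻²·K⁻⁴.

For an isothermal black-emitting sphere, (1−a)S·πr² = σ·4πr²·T⁴ ⇒ S = 4σT⁴/(1−a).
S = 4·5.67×10⁻⁸·(569)⁴/1.00 = 23770 W/m².
Flux falls as S = L/(4πd²), so d = √(L/(4πS)) = √(4.71×10²⁴/(4π·23770)).

d ≈ 3.97×10⁹ m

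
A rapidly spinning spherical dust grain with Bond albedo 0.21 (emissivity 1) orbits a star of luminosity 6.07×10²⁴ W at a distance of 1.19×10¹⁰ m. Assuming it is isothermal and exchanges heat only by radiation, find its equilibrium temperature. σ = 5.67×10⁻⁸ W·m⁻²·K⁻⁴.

First find the stellar flux at distance d: S = L/(4πd²) = 6.07×10²⁴/(4π·(1.19×10¹⁰)²) = 3411 W/m².
For an isothermal sphere, absorbed (1−a)S·πr² = emitted σ·4πr²·T⁴, so T⁴ = (1−a)S/(4σ).
T⁴ = 0.790·3411/(4·5.67×10⁻⁸) = 1.188×10¹⁰ K⁴.

T ≈ 330 K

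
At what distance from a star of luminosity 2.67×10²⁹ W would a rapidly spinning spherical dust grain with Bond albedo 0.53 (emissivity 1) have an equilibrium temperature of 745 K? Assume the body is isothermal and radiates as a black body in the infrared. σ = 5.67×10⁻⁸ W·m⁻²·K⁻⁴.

For an isothermal black-emitting sphere, (1−a)S·πr² = σ·4πr²·T⁴ ⇒ S = 4σT⁴/(1−a).
S = 4·5.67×10⁻⁸·(745)⁴/0.470 = 1.487×10⁵ W/m².
Flux falls as S = L/(4πd²), so d = √(L/(4πS)) = √(2.67×10²⁹/(4π·1.487×10⁵)).

d ≈ 3.78×10¹¹ m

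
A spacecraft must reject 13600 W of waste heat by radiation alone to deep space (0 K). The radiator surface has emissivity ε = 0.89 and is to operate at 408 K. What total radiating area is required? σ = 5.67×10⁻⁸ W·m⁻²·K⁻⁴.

A ≈ 9.73 m²

P = εσA T⁴ ⇒ A = P/(εσT⁴).
T⁴ = 2.771×10¹⁰ K⁴.
A = 13600/(0.89 × 5.67×10⁻⁸ × 2.771×10¹⁰).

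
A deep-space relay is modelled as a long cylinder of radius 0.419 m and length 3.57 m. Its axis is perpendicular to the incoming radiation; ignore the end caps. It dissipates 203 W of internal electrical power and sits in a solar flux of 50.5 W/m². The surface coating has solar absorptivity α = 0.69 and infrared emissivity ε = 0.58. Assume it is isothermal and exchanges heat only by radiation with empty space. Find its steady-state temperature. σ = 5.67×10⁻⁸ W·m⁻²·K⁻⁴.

At steady state, absorbed solar power + internal power = radiated power.
Absorbed: α·S·A_cross = 0.69·50.5·2.992 = 104.2 W (cross-section 2rL).
Total input = 104.2 + 203 = 307.2 W.
Radiated: εσ·A_surf·T⁴ with A_surf = 2πrL = 9.399 m².
T⁴ = 307.2/(0.58·5.67×10⁻⁸·9.399) = 9.941×10⁸ K⁴.

T ≈ 178 K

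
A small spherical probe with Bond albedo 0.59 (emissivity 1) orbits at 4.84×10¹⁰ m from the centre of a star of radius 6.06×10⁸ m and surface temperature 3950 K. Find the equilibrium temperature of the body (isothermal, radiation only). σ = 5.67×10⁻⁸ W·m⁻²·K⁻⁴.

The star's surface emits σT_*⁴; at distance d the flux is S = σT_*⁴(R_*/d)².
S = 5.67×10⁻⁸·(3950)⁴·(6.06×10⁸/4.84×10¹⁰)² = 2164 W/m².
For an isothermal sphere T⁴ = (1−a)S/(4σ) = 3.912×10⁹ K⁴.

T ≈ 250 K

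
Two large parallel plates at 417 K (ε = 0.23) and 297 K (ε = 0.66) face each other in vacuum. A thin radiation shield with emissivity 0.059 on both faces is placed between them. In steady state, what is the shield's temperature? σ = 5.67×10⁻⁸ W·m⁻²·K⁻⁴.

T_s ≈ 367 K

In steady state the net flux on the hot side equals that on the cold side.
σ(T₁⁴−T_s⁴)/D₁ = σ(T_s⁴−T₂⁴)/D₂, with D₁ = 1/ε₁+1/ε_s−1 = 20.30, D₂ = 1/ε_s+1/ε₂−1 = 17.46.
Solve for T_s⁴: T_s⁴ = (D₂·T₁⁴ + D₁·T₂⁴)/(D₁+D₂) = 1.817×10¹⁰ K⁴.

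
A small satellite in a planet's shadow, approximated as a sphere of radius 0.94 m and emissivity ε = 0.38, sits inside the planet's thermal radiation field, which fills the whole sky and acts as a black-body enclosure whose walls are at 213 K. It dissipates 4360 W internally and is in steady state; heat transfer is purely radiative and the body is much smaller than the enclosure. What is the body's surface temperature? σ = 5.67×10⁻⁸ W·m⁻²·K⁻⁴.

T ≈ 377 K

For a small grey body in a large enclosure, net radiated power = εσA(T⁴ − T_w⁴).
Steady state: P = εσA(T⁴ − T_w⁴) with A = 4πr² = 11.10 m².
T⁴ = P/(εσA) + T_w⁴ = 4360/(0.38·5.67×10⁻⁸·11.10) + (213)⁴
    = 1.822×10¹⁰ + 2.058×10⁹ = 2.028×10¹⁰ K⁴.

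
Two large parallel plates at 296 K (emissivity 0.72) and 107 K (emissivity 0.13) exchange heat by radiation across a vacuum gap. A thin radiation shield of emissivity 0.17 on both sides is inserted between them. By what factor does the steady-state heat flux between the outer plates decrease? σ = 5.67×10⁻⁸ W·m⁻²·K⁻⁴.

factor ≈ 2.33

Without shield: q₀ = σΔ(T⁴)/(1/ε₁+1/ε₂−1) with denominator 8.081.
With shield the two gaps are in series; the resistances add: (1/ε₁+1/ε_s−1)+(1/ε_s+1/ε₂−1) = 6.271+12.57 = 18.85.
Heat-flux ratio q₀/q = 18.85/8.081.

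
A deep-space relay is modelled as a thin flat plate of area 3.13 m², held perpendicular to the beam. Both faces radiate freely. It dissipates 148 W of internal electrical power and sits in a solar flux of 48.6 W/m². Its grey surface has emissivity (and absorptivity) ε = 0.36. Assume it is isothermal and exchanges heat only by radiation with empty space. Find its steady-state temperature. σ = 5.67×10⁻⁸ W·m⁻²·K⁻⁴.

T ≈ 200 K

At steady state, absorbed solar power + internal power = radiated power.
Absorbed: α·S·A_cross = 0.36·48.6·3.130 = 54.76 W (cross-section A).
Total input = 54.76 + 148 = 202.8 W.
Radiated: εσ·A_surf·T⁴ with A_surf = 2A = 6.260 m².
T⁴ = 202.8/(0.36·5.67×10⁻⁸·6.260) = 1.587×10⁹ K⁴.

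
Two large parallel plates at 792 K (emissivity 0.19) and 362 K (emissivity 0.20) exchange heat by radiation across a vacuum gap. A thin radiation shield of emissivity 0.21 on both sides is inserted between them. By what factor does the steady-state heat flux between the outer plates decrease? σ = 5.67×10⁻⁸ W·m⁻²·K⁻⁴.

Without shield: q₀ = σΔ(T⁴)/(1/ε₁+1/ε₂−1) with denominator 9.263.
With shield the two gaps are in series; the resistances add: (1/ε₁+1/ε_s−1)+(1/ε_s+1/ε₂−1) = 9.025+8.762 = 17.79.
Heat-flux ratio q₀/q = 17.79/9.263.

factor ≈ 1.92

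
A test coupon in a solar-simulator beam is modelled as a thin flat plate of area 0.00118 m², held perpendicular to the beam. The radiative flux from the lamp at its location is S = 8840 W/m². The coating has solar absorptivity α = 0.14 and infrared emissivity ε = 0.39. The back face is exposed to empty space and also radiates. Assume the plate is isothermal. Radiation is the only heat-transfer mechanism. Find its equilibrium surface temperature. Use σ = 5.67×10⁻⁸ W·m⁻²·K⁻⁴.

At equilibrium, absorbed power = emitted power.
Absorbing cross-section = A = 0.001180 m²; emitting surface = 2A = 0.002360 m² (ratio 2).
αS·A_cross = εσ·A_surf·T⁴  ⇒  T⁴ = αS/(ε·2σ).
T⁴ = 0.140·8840/(0.39·2·5.67×10⁻⁸) = 2.798×10¹⁰ K⁴.
T = (2.798×10¹⁰)^(1/4).

T ≈ 409 K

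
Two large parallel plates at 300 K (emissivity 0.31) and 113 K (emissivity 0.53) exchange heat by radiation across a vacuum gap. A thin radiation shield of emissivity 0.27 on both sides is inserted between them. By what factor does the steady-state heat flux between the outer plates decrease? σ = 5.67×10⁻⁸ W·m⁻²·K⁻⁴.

factor ≈ 2.56

Without shield: q₀ = σΔ(T⁴)/(1/ε₁+1/ε₂−1) with denominator 4.113.
With shield the two gaps are in series; the resistances add: (1/ε₁+1/ε_s−1)+(1/ε_s+1/ε₂−1) = 5.930+4.590 = 10.52.
Heat-flux ratio q₀/q = 10.52/4.113.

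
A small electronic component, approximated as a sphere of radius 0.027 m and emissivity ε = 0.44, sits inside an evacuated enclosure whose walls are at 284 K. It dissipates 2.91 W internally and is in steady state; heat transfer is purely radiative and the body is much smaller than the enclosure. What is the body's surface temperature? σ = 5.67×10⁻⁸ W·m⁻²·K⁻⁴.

For a small grey body in a large enclosure, net radiated power = εσA(T⁴ − T_w⁴).
Steady state: P = εσA(T⁴ − T_w⁴) with A = 4πr² = 0.009161 m².
T⁴ = P/(εσA) + T_w⁴ = 2.91/(0.44·5.67×10⁻⁸·0.009161) + (284)⁴
    = 1.273×10¹⁰ + 6.505×10⁹ = 1.924×10¹⁰ K⁴.

T ≈ 372 K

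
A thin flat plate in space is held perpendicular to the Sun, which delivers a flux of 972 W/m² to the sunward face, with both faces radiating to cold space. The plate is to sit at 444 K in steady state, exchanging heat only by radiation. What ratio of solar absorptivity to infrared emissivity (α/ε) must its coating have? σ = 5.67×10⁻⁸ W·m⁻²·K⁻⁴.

Balance: αS·A = εσ·2A·T⁴ ⇒ α/ε = 2σT⁴/S.
α/ε = 2·5.67×10⁻⁸·(444)⁴/972 = 2·5.67×10⁻⁸·3.886×10¹⁰/972.

α/ε ≈ 4.53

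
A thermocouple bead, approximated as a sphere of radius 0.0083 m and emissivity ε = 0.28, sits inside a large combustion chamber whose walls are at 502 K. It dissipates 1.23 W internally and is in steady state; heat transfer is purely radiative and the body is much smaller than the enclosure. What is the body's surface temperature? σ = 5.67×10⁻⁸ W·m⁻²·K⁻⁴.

For a small grey body in a large enclosure, net radiated power = εσA(T⁴ − T_w⁴).
Steady state: P = εσA(T⁴ − T_w⁴) with A = 4πr² = 8.657×10⁻⁴ m².
T⁴ = P/(εσA) + T_w⁴ = 1.23/(0.28·5.67×10⁻⁸·8.657×10⁻⁴) + (502)⁴
    = 8.949×10¹⁰ + 6.351×10¹⁰ = 1.530×10¹¹ K⁴.

T ≈ 625 K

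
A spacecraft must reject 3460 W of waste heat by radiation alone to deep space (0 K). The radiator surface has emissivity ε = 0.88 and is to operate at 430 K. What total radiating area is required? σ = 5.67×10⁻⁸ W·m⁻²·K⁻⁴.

P = εσA T⁴ ⇒ A = P/(εσT⁴).
T⁴ = 3.419×10¹⁰ K⁴.
A = 3460/(0.88 × 5.67×10⁻⁸ × 3.419×10¹⁰).

A ≈ 2.03 m²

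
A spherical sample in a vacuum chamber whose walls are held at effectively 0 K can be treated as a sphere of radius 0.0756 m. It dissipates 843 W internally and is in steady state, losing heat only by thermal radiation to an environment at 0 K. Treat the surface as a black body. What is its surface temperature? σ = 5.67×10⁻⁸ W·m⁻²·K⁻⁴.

Steady state: internal power = radiated power, P = εσA T⁴.
Radiating area A = 4πr² = 0.07182 m².
T⁴ = P/(εσA) = 843/(1.0·5.67×10⁻⁸·0.07182) = 2.070×10¹¹ K⁴.
T = (2.070×10¹¹)^(1/4).

T ≈ 675 K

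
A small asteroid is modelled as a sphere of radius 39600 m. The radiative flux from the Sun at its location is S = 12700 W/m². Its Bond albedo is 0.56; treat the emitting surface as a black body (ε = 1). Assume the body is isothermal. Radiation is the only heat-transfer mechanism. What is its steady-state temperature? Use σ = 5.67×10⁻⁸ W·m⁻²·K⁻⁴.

T ≈ 396 K

At equilibrium, absorbed power = emitted power.
Absorbing cross-section = πr² = 4.927×10⁹ m²; emitting surface = 4πr² = 1.971×10¹⁰ m² (ratio 4).
(1−a)S·A_cross = εσ·A_surf·T⁴  ⇒  T⁴ = (1−a)S/(4σ).
T⁴ = 0.440·12700/(4·5.67×10⁻⁸) = 2.464×10¹⁰ K⁴.
T = (2.464×10¹⁰)^(1/4).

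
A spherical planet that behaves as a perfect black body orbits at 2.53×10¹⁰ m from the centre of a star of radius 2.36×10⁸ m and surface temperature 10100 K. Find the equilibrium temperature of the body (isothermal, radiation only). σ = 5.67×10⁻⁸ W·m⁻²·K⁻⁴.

T ≈ 690 K

The star's surface emits σT_*⁴; at distance d the flux is S = σT_*⁴(R_*/d)².
S = 5.67×10⁻⁸·(10100)⁴·(2.36×10⁸/2.53×10¹⁰)² = 51340 W/m².
For an isothermal sphere T⁴ = (1−a)S/(4σ) = 2.264×10¹¹ K⁴.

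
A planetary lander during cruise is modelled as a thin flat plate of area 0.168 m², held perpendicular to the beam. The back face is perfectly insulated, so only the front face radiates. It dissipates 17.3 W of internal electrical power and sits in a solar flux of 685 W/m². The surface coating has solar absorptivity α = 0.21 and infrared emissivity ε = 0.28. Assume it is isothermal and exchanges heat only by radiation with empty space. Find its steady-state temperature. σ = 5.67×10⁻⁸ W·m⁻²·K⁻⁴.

T ≈ 353 K

At steady state, absorbed solar power + internal power = radiated power.
Absorbed: α·S·A_cross = 0.21·685·0.1680 = 24.17 W (cross-section A).
Total input = 24.17 + 17.3 = 41.47 W.
Radiated: εσ·A_surf·T⁴ with A_surf = A = 0.1680 m².
T⁴ = 41.47/(0.28·5.67×10⁻⁸·0.1680) = 1.555×10¹⁰ K⁴.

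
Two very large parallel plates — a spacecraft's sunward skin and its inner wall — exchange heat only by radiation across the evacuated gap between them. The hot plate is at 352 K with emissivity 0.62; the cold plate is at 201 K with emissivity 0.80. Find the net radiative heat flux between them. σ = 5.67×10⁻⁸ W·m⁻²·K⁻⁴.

q ≈ 418 W/m²

For two infinite grey parallel plates, q = σ(T₁⁴ − T₂⁴)/(1/ε₁ + 1/ε₂ − 1).
T₁⁴ − T₂⁴ = 1.535×10¹⁰ − 1.632×10⁹ = 1.372×10¹⁰ K⁴.
1/ε₁ + 1/ε₂ − 1 = 1.613 + 1.250 − 1 = 1.863.
q = 5.67×10⁻⁸ × 1.372×10¹⁰ / 1.863.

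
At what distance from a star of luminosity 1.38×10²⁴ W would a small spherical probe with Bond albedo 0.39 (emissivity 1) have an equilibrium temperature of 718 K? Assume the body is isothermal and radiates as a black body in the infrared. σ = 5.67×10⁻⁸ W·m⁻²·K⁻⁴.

For an isothermal black-emitting sphere, (1−a)S·πr² = σ·4πr²·T⁴ ⇒ S = 4σT⁴/(1−a).
S = 4·5.67×10⁻⁸·(718)⁴/0.610 = 98810 W/m².
Flux falls as S = L/(4πd²), so d = √(L/(4πS)) = √(1.38×10²⁴/(4π·98810)).

d ≈ 1.05×10⁹ m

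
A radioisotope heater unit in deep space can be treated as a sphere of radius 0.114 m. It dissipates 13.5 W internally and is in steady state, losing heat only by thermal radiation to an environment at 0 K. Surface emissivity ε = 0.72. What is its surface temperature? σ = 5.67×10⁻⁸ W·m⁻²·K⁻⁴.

Steady state: internal power = radiated power, P = εσA T⁴.
Radiating area A = 4πr² = 0.1633 m².
T⁴ = P/(εσA) = 13.5/(0.72·5.67×10⁻⁸·0.1633) = 2.025×10⁹ K⁴.
T = (2.025×10⁹)^(1/4).

T ≈ 212 K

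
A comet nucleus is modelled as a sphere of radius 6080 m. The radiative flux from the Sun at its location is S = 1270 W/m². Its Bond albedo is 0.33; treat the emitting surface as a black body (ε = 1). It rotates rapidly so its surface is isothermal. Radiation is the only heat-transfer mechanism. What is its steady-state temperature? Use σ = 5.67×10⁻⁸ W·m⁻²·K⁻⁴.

T ≈ 247 K

At equilibrium, absorbed power = emitted power.
Absorbing cross-section = πr² = 1.161×10⁸ m²; emitting surface = 4πr² = 4.645×10⁸ m² (ratio 4).
(1−a)S·A_cross = εσ·A_surf·T⁴  ⇒  T⁴ = (1−a)S/(4σ).
T⁴ = 0.670·1270/(4·5.67×10⁻⁸) = 3.752×10⁹ K⁴.
T = (3.752×10⁹)^(1/4).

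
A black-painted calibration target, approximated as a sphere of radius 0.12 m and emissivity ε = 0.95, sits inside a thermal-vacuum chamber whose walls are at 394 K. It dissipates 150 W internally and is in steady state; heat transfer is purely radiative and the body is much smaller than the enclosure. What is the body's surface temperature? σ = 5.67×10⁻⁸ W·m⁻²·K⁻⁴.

T ≈ 446 K

For a small grey body in a large enclosure, net radiated power = εσA(T⁴ − T_w⁴).
Steady state: P = εσA(T⁴ − T_w⁴) with A = 4πr² = 0.1810 m².
T⁴ = P/(εσA) + T_w⁴ = 150/(0.95·5.67×10⁻⁸·0.1810) + (394)⁴
    = 1.539×10¹⁰ + 2.410×10¹⁰ = 3.949×10¹⁰ K⁴.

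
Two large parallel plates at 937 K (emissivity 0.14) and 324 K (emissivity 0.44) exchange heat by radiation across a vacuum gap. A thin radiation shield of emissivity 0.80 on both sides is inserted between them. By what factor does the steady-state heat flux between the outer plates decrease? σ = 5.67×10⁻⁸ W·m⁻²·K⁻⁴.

Without shield: q₀ = σΔ(T⁴)/(1/ε₁+1/ε₂−1) with denominator 8.416.
With shield the two gaps are in series; the resistances add: (1/ε₁+1/ε_s−1)+(1/ε_s+1/ε₂−1) = 7.393+2.523 = 9.916.
Heat-flux ratio q₀/q = 9.916/8.416.

factor ≈ 1.18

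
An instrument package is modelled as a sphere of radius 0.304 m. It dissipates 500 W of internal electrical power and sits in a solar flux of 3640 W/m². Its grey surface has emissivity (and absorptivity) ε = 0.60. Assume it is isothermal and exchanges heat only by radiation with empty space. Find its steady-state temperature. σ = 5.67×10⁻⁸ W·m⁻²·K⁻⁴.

T ≈ 412 K

At steady state, absorbed solar power + internal power = radiated power.
Absorbed: α·S·A_cross = 0.60·3640·0.2903 = 634.1 W (cross-section πr²).
Total input = 634.1 + 500 = 1134 W.
Radiated: εσ·A_surf·T⁴ with A_surf = 4πr² = 1.161 m².
T⁴ = 1134/(0.60·5.67×10⁻⁸·1.161) = 2.870×10¹⁰ K⁴.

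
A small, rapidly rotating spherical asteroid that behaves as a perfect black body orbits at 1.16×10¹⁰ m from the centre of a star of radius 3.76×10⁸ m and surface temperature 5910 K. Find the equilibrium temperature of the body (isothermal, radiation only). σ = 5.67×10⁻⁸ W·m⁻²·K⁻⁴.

T ≈ 752 K

The star's surface emits σT_*⁴; at distance d the flux is S = σT_*⁴(R_*/d)².
S = 5.67×10⁻⁸·(5910)⁴·(3.76×10⁸/1.16×10¹⁰)² = 72680 W/m².
For an isothermal sphere T⁴ = (1−a)S/(4σ) = 3.204×10¹¹ K⁴.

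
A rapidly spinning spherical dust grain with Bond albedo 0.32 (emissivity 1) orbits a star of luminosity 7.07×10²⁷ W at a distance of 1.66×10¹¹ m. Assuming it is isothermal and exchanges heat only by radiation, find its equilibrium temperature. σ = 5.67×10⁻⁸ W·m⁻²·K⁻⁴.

First find the stellar flux at distance d: S = L/(4πd²) = 7.07×10²⁷/(4π·(1.66×10¹¹)²) = 20420 W/m².
For an isothermal sphere, absorbed (1−a)S·πr² = emitted σ·4πr²·T⁴, so T⁴ = (1−a)S/(4σ).
T⁴ = 0.680·20420/(4·5.67×10⁻⁸) = 6.122×10¹⁰ K⁴.

T ≈ 497 K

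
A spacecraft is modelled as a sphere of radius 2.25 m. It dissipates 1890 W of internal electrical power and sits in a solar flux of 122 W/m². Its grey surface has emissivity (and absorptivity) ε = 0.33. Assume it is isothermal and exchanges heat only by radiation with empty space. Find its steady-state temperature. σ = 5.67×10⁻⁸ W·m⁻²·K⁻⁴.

T ≈ 215 K

At steady state, absorbed solar power + internal power = radiated power.
Absorbed: α·S·A_cross = 0.33·122·15.90 = 640.3 W (cross-section πr²).
Total input = 640.3 + 1890 = 2530 W.
Radiated: εσ·A_surf·T⁴ with A_surf = 4πr² = 63.62 m².
T⁴ = 2530/(0.33·5.67×10⁻⁸·63.62) = 2.126×10⁹ K⁴.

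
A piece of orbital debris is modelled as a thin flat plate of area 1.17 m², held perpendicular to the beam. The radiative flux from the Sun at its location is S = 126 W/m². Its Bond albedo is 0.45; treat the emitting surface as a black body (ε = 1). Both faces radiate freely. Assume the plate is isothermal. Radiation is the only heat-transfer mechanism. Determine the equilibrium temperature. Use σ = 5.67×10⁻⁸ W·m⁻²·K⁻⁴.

At equilibrium, absorbed power = emitted power.
Absorbing cross-section = A = 1.170 m²; emitting surface = 2A = 2.340 m² (ratio 2).
(1−a)S·A_cross = εσ·A_surf·T⁴  ⇒  T⁴ = (1−a)S/(2σ).
T⁴ = 0.550·126/(2·5.67×10⁻⁸) = 6.111×10⁸ K⁴.
T = (6.111×10⁸)^(1/4).

T ≈ 157 K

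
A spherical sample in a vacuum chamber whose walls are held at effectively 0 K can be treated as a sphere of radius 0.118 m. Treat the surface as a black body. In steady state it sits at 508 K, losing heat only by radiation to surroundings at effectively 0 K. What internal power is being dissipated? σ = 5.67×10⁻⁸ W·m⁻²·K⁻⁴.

Steady state: P = εσA T⁴.
A = 4πr² = 0.1750 m²; T⁴ = (508)⁴ = 6.660×10¹⁰ K⁴.
P = 1.0 × 5.67×10⁻⁸ × 0.1750 × 6.660×10¹⁰.

P ≈ 661 W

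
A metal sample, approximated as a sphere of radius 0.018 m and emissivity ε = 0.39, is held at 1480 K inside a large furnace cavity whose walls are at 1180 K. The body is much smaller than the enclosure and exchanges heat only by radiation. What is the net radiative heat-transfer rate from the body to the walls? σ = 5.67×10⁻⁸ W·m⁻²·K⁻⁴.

P_net ≈ 257 W

For a small grey body in a large enclosure: P_net = εσA(T_body⁴ − T_wall⁴).
A = 4πr² = 0.004072 m²; T_body⁴ − T_wall⁴ = 4.798×10¹² − 1.939×10¹² = 2.859×10¹² K⁴.
|P_net| = 0.39·5.67×10⁻⁸·0.004072·2.859×10¹².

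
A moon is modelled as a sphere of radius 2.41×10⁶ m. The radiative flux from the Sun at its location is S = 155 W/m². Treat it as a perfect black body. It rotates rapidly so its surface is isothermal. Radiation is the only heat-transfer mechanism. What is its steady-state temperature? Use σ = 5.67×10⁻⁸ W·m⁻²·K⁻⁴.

At equilibrium, absorbed power = emitted power.
Absorbing cross-section = πr² = 1.825×10¹³ m²; emitting surface = 4πr² = 7.299×10¹³ m² (ratio 4).
S·A_cross = εσ·A_surf·T⁴  ⇒  T⁴ = S/(4σ).
T⁴ = 1.00·155/(4·5.67×10⁻⁸) = 6.834×10⁸ K⁴.
T = (6.834×10⁸)^(1/4).

T ≈ 162 K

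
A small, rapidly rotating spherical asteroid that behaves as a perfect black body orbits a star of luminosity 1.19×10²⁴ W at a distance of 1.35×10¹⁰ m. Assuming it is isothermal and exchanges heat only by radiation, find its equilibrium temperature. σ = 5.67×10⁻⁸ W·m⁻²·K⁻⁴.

First find the stellar flux at distance d: S = L/(4πd²) = 1.19×10²⁴/(4π·(1.35×10¹⁰)²) = 519.6 W/m².
For an isothermal sphere, absorbed (1−a)S·πr² = emitted σ·4πr²·T⁴, so T⁴ = (1−a)S/(4σ).
T⁴ = 1.00·519.6/(4·5.67×10⁻⁸) = 2.291×10⁹ K⁴.

T ≈ 219 K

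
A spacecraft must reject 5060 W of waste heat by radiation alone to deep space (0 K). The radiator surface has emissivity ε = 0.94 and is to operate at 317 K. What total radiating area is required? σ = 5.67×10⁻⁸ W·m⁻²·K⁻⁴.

A ≈ 9.40 m²

P = εσA T⁴ ⇒ A = P/(εσT⁴).
T⁴ = 1.010×10¹⁰ K⁴.
A = 5060/(0.94 × 5.67×10⁻⁸ × 1.010×10¹⁰).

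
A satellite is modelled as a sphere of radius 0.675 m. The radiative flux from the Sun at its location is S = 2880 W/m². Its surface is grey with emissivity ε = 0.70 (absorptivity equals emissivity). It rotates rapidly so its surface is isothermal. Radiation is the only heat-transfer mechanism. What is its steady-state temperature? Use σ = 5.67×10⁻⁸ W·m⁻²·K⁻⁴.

T ≈ 336 K

At equilibrium, absorbed power = emitted power.
Absorbing cross-section = πr² = 1.431 m²; emitting surface = 4πr² = 5.726 m² (ratio 4).
εS·A_cross = εσ·A_surf·T⁴  ⇒  T⁴ = S/(4σ)   (ε cancels).
T⁴ = 2880/(4·5.67×10⁻⁸) = 1.270×10¹⁰ K⁴.
T = (1.270×10¹⁰)^(1/4).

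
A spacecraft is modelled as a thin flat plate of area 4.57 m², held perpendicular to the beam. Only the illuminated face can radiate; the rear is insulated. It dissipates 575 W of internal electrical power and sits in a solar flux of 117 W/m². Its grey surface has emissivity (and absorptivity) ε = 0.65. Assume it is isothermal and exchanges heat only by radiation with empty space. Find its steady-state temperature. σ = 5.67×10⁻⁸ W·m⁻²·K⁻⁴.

At steady state, absorbed solar power + internal power = radiated power.
Absorbed: α·S·A_cross = 0.65·117·4.570 = 347.5 W (cross-section A).
Total input = 347.5 + 575 = 922.5 W.
Radiated: εσ·A_surf·T⁴ with A_surf = A = 4.570 m².
T⁴ = 922.5/(0.65·5.67×10⁻⁸·4.570) = 5.477×10⁹ K⁴.

T ≈ 272 K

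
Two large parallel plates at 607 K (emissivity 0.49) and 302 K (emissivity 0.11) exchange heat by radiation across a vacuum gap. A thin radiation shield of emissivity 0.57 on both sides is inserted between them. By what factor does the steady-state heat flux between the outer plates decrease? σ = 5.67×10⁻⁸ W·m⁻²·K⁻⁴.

Without shield: q₀ = σΔ(T⁴)/(1/ε₁+1/ε₂−1) with denominator 10.13.
With shield the two gaps are in series; the resistances add: (1/ε₁+1/ε_s−1)+(1/ε_s+1/ε₂−1) = 2.795+9.845 = 12.64.
Heat-flux ratio q₀/q = 12.64/10.13.

factor ≈ 1.25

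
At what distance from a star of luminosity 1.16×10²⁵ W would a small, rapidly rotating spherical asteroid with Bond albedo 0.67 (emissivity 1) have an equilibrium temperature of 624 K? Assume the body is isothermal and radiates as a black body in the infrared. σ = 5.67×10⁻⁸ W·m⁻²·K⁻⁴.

For an isothermal black-emitting sphere, (1−a)S·πr² = σ·4πr²·T⁴ ⇒ S = 4σT⁴/(1−a).
S = 4·5.67×10⁻⁸·(624)⁴/0.330 = 1.042×10⁵ W/m².
Flux falls as S = L/(4πd²), so d = √(L/(4πS)) = √(1.16×10²⁵/(4π·1.042×10⁵)).

d ≈ 2.98×10⁹ m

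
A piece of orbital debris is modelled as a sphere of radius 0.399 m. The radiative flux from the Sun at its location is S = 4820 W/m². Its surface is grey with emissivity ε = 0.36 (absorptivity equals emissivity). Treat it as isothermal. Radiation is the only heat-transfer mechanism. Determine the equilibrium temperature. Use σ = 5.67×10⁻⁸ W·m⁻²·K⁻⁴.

T ≈ 382 K

At equilibrium, absorbed power = emitted power.
Absorbing cross-section = πr² = 0.5001 m²; emitting surface = 4πr² = 2.001 m² (ratio 4).
εS·A_cross = εσ·A_surf·T⁴  ⇒  T⁴ = S/(4σ)   (ε cancels).
T⁴ = 4820/(4·5.67×10⁻⁸) = 2.125×10¹⁰ K⁴.
T = (2.125×10¹⁰)^(1/4).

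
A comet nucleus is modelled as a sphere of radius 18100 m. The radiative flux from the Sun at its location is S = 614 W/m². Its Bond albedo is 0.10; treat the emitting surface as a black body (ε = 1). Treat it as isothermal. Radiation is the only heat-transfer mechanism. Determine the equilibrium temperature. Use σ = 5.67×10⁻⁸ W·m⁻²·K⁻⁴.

T ≈ 222 K

At equilibrium, absorbed power = emitted power.
Absorbing cross-section = πr² = 1.029×10⁹ m²; emitting surface = 4πr² = 4.117×10⁹ m² (ratio 4).
(1−a)S·A_cross = εσ·A_surf·T⁴  ⇒  T⁴ = (1−a)S/(4σ).
T⁴ = 0.900·614/(4·5.67×10⁻⁸) = 2.437×10⁹ K⁴.
T = (2.437×10⁹)^(1/4).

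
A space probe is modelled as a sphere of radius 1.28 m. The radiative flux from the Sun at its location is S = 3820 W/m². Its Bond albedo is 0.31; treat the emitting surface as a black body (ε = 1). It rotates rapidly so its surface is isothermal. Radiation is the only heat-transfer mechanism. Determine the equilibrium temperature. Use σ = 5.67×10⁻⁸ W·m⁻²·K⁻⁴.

T ≈ 328 K

At equilibrium, absorbed power = emitted power.
Absorbing cross-section = πr² = 5.147 m²; emitting surface = 4πr² = 20.59 m² (ratio 4).
(1−a)S·A_cross = εσ·A_surf·T⁴  ⇒  T⁴ = (1−a)S/(4σ).
T⁴ = 0.690·3820/(4·5.67×10⁻⁸) = 1.162×10¹⁰ K⁴.
T = (1.162×10¹⁰)^(1/4).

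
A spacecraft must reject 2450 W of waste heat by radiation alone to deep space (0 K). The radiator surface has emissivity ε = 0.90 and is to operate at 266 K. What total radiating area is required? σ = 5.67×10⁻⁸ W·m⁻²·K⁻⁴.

A ≈ 9.59 m²

P = εσA T⁴ ⇒ A = P/(εσT⁴).
T⁴ = 5.006×10⁹ K⁴.
A = 2450/(0.90 × 5.67×10⁻⁸ × 5.006×10⁹).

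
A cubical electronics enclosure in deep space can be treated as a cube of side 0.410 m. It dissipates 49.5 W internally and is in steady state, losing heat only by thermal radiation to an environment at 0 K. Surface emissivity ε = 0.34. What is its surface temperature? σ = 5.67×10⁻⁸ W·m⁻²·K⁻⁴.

Steady state: internal power = radiated power, P = εσA T⁴.
Radiating area A = 6L² = 1.009 m².
T⁴ = P/(εσA) = 49.5/(0.34·5.67×10⁻⁸·1.009) = 2.546×10⁹ K⁴.
T = (2.546×10⁹)^(1/4).

T ≈ 225 K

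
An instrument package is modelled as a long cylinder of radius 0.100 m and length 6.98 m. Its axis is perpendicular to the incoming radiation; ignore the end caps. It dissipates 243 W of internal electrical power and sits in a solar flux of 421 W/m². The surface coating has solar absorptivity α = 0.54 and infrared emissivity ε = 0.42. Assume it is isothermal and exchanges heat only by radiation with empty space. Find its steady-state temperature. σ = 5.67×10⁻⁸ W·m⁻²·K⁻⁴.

At steady state, absorbed solar power + internal power = radiated power.
Absorbed: α·S·A_cross = 0.54·421·1.396 = 317.4 W (cross-section 2rL).
Total input = 317.4 + 243 = 560.4 W.
Radiated: εσ·A_surf·T⁴ with A_surf = 2πrL = 4.386 m².
T⁴ = 560.4/(0.42·5.67×10⁻⁸·4.386) = 5.365×10⁹ K⁴.

T ≈ 271 K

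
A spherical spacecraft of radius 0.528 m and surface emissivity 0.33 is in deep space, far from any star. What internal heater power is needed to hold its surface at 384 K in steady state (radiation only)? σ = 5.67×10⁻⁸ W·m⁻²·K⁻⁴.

P ≈ 1430 W

P = εσ·4πr²·T⁴.
4πr² = 3.503 m²; T⁴ = 2.174×10¹⁰ K⁴.
P = 0.33·5.67×10⁻⁸·3.503·2.174×10¹⁰.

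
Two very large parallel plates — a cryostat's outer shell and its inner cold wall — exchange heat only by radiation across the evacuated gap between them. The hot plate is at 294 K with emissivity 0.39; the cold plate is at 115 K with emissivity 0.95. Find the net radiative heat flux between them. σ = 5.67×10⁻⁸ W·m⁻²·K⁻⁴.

For two infinite grey parallel plates, q = σ(T₁⁴ − T₂⁴)/(1/ε₁ + 1/ε₂ − 1).
T₁⁴ − T₂⁴ = 7.471×10⁹ − 1.749×10⁸ = 7.296×10⁹ K⁴.
1/ε₁ + 1/ε₂ − 1 = 2.564 + 1.053 − 1 = 2.617.
q = 5.67×10⁻⁸ × 7.296×10⁹ / 2.617.

q ≈ 158 W/m²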